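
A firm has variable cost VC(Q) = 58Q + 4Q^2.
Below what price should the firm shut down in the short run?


AVC(Q) = VC(Q)/Q = 58 + 4Q
AVC is increasing in Q, so minimum AVC is at Q -> 0+.
Min AVC = 58
The firm should shut down if P < 58.

58


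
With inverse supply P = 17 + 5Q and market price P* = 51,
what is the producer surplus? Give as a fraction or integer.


Minimum supply price (at Q=0): P_min = 17
Quantity supplied at P* = 51:
Q* = (51 - 17)/5 = 34/5
PS = (1/2) * Q* * (P* - P_min)
PS = (1/2) * 34/5 * (51 - 17)
PS = (1/2) * 34/5 * 34 = 578/5

578/5


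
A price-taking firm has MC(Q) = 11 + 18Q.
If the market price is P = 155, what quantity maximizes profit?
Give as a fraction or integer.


In perfect competition, profit is maximized where P = MC.
155 = 11 + 18Q
144 = 18Q
Q* = 144/18 = 8

8


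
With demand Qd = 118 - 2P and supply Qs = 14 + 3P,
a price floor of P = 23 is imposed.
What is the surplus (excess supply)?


At P = 23:
Qd = 118 - 2*23 = 72
Qs = 14 + 3*23 = 83
Surplus = Qs - Qd = 83 - 72 = 11

11


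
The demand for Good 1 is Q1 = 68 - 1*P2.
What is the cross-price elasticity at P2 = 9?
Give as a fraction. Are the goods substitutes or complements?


dQ1/dP2 = -1
At P2 = 9: Q1 = 68 - 1*9 = 59
Exy = (dQ1/dP2)(P2/Q1) = -1 * 9 / 59 = -9/59
Since Exy < 0, the goods are complements.

-9/59 (complements)


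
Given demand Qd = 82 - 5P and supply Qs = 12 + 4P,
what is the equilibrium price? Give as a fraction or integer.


At equilibrium, Qd = Qs.
82 - 5P = 12 + 4P
82 - 12 = 5P + 4P
70 = 9P
P* = 70/9 = 70/9

70/9


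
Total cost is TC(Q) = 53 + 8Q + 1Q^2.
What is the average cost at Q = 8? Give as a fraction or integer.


TC(8) = 53 + 8*8 + 1*8^2
TC(8) = 53 + 64 + 64 = 181
AC = TC/Q = 181/8 = 181/8

181/8


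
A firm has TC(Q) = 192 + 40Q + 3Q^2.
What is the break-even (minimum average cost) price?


AC(Q) = 192/Q + 40 + 3Q
To minimize: dAC/dQ = -192/Q^2 + 3 = 0
Q^2 = 192/3 = 64
Q* = 8
Min AC = 192/8 + 40 + 3*8
Min AC = 24 + 40 + 24 = 88

88


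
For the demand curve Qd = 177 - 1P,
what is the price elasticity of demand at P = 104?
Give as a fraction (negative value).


dQ/dP = -1
At P = 104: Q = 177 - 1*104 = 73
E = (dQ/dP)(P/Q) = (-1)(104/73) = -104/73

-104/73


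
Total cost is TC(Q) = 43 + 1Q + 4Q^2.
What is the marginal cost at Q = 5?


MC = dTC/dQ = 1 + 2*4*Q
At Q = 5:
MC = 1 + 8*5
MC = 1 + 40 = 41

41


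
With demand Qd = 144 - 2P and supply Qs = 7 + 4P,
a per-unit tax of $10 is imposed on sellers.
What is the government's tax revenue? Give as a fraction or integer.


With tax on sellers, new supply: Qs' = 7 + 4(P - 10)
= 4P - 33
New equilibrium quantity:
Q_new = 85
Tax revenue = tax * Q_new = 10 * 85 = 850

850


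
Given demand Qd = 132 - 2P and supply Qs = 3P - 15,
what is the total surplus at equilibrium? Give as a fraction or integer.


Find equilibrium: 132 - 2P = 3P - 15
132 + 15 = 5P
P* = 147/5 = 147/5
Q* = 3*147/5 - 15 = 366/5
Inverse demand: P = 66 - Q/2, so P_max = 66
Inverse supply: P = 5 + Q/3, so P_min = 5
CS = (1/2) * 366/5 * (66 - 147/5) = 33489/25
PS = (1/2) * 366/5 * (147/5 - 5) = 22326/25
TS = CS + PS = 33489/25 + 22326/25 = 11163/5

11163/5


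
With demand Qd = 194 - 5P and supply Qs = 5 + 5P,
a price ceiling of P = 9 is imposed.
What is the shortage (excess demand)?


At P = 9:
Qd = 194 - 5*9 = 149
Qs = 5 + 5*9 = 50
Shortage = Qd - Qs = 149 - 50 = 99

99


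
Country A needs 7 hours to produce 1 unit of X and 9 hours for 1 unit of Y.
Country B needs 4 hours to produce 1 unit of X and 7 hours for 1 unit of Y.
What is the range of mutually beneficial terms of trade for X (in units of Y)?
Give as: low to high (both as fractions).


Opportunity cost of X for Country A = hours_X / hours_Y = 7/9 = 7/9 units of Y
Opportunity cost of X for Country B = hours_X / hours_Y = 4/7 = 4/7 units of Y
Terms of trade must be between the two opportunity costs.
Range: 4/7 to 7/9

4/7 to 7/9


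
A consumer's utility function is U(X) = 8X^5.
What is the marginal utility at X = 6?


MU = dU/dX = 8*5*X^(5-1)
MU = 40*X^4
At X = 6:
MU = 40 * 6^4
MU = 40 * 1296 = 51840

51840


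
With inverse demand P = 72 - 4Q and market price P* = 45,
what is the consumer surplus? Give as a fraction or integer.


Maximum willingness to pay (at Q=0): P_max = 72
Quantity demanded at P* = 45:
Q* = (72 - 45)/4 = 27/4
CS = (1/2) * Q* * (P_max - P*)
CS = (1/2) * 27/4 * (72 - 45)
CS = (1/2) * 27/4 * 27 = 729/8

729/8


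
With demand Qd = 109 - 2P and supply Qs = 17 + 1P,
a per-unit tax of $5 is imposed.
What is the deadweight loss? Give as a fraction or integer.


Pre-tax equilibrium quantity: Q* = 143/3
Post-tax equilibrium quantity: Q_tax = 133/3
Reduction in quantity: Q* - Q_tax = 10/3
DWL = (1/2) * tax * (Q* - Q_tax)
DWL = (1/2) * 5 * 10/3 = 25/3

25/3


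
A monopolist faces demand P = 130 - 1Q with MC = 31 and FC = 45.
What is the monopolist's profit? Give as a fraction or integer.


MR = MC: 130 - 2Q = 31
Q* = 99/2
P* = 130 - 1*99/2 = 161/2
Profit = (P* - MC)*Q* - FC
= (161/2 - 31)*99/2 - 45
= 99/2*99/2 - 45
= 9801/4 - 45 = 9621/4

9621/4


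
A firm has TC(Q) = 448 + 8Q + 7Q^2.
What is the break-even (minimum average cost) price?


AC(Q) = 448/Q + 8 + 7Q
To minimize: dAC/dQ = -448/Q^2 + 7 = 0
Q^2 = 448/7 = 64
Q* = 8
Min AC = 448/8 + 8 + 7*8
Min AC = 56 + 8 + 56 = 120

120


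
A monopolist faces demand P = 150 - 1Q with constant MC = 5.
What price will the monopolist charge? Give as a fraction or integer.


MR = 150 - 2Q
Set MR = MC: 150 - 2Q = 5
Q* = 145/2
Substitute into demand:
P* = 150 - 1*145/2 = 155/2

155/2


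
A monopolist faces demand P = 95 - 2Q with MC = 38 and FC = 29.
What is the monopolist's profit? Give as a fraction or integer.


MR = MC: 95 - 4Q = 38
Q* = 57/4
P* = 95 - 2*57/4 = 133/2
Profit = (P* - MC)*Q* - FC
= (133/2 - 38)*57/4 - 29
= 57/2*57/4 - 29
= 3249/8 - 29 = 3017/8

3017/8


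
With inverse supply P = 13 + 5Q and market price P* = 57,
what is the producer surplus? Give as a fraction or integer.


Minimum supply price (at Q=0): P_min = 13
Quantity supplied at P* = 57:
Q* = (57 - 13)/5 = 44/5
PS = (1/2) * Q* * (P* - P_min)
PS = (1/2) * 44/5 * (57 - 13)
PS = (1/2) * 44/5 * 44 = 968/5

968/5


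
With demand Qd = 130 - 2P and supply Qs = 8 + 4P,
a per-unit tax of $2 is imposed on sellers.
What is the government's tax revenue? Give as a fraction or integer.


With tax on sellers, new supply: Qs' = 8 + 4(P - 2)
= 0 + 4P
New equilibrium quantity:
Q_new = 260/3
Tax revenue = tax * Q_new = 2 * 260/3 = 520/3

520/3


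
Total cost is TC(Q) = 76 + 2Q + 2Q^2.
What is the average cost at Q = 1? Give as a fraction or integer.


TC(1) = 76 + 2*1 + 2*1^2
TC(1) = 76 + 2 + 2 = 80
AC = TC/Q = 80/1 = 80

80


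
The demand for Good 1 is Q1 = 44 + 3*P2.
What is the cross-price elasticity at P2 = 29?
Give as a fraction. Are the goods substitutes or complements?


dQ1/dP2 = 3
At P2 = 29: Q1 = 44 + 3*29 = 131
Exy = (dQ1/dP2)(P2/Q1) = 3 * 29 / 131 = 87/131
Since Exy > 0, the goods are substitutes.

87/131 (substitutes)


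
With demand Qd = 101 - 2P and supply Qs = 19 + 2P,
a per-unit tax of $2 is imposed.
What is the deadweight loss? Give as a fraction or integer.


Pre-tax equilibrium quantity: Q* = 60
Post-tax equilibrium quantity: Q_tax = 58
Reduction in quantity: Q* - Q_tax = 2
DWL = (1/2) * tax * (Q* - Q_tax)
DWL = (1/2) * 2 * 2 = 2

2


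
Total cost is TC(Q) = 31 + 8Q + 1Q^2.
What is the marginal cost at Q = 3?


MC = dTC/dQ = 8 + 2*1*Q
At Q = 3:
MC = 8 + 2*3
MC = 8 + 6 = 14

14


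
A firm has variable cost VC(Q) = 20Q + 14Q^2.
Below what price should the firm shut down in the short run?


AVC(Q) = VC(Q)/Q = 20 + 14Q
AVC is increasing in Q, so minimum AVC is at Q -> 0+.
Min AVC = 20
The firm should shut down if P < 20.

20


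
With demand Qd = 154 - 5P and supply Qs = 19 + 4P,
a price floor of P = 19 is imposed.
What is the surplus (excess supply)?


At P = 19:
Qd = 154 - 5*19 = 59
Qs = 19 + 4*19 = 95
Surplus = Qs - Qd = 95 - 59 = 36

36


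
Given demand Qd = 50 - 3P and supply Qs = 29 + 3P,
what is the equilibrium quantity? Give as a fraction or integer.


First find equilibrium price:
50 - 3P = 29 + 3P
P* = 21/6 = 7/2
Then substitute into demand:
Q* = 50 - 3 * 7/2 = 79/2

79/2


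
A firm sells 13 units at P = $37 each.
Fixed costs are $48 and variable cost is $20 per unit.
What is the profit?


Total Revenue = P * Q = 37 * 13 = $481
Total Cost = FC + VC*Q = 48 + 20*13 = $308
Profit = TR - TC = 481 - 308 = $173

$173


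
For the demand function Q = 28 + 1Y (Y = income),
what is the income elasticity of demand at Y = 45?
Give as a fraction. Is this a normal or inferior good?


dQ/dY = 1
At Y = 45: Q = 28 + 1*45 = 73
Ey = (dQ/dY)(Y/Q) = 1 * 45 / 73 = 45/73
Since Ey > 0, this is a normal good.

45/73 (normal good)


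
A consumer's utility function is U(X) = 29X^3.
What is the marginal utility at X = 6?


MU = dU/dX = 29*3*X^(3-1)
MU = 87*X^2
At X = 6:
MU = 87 * 6^2
MU = 87 * 36 = 3132

3132


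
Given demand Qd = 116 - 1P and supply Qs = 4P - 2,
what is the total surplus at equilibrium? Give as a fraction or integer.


Find equilibrium: 116 - 1P = 4P - 2
116 + 2 = 5P
P* = 118/5 = 118/5
Q* = 4*118/5 - 2 = 462/5
Inverse demand: P = 116 - Q/1, so P_max = 116
Inverse supply: P = 1/2 + Q/4, so P_min = 1/2
CS = (1/2) * 462/5 * (116 - 118/5) = 106722/25
PS = (1/2) * 462/5 * (118/5 - 1/2) = 53361/50
TS = CS + PS = 106722/25 + 53361/50 = 53361/10

53361/10


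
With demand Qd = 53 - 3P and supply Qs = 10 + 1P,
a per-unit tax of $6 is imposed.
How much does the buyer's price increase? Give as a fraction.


With a per-unit tax, the buyer's price increase depends on relative slopes.
Supply slope: d = 1, Demand slope: b = 3
Buyer's price increase = d * tax / (b + d)
= 1 * 6 / (3 + 1)
= 6 / 4 = 3/2

3/2


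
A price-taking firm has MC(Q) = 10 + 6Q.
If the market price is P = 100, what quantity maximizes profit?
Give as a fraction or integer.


In perfect competition, profit is maximized where P = MC.
100 = 10 + 6Q
90 = 6Q
Q* = 90/6 = 15

15


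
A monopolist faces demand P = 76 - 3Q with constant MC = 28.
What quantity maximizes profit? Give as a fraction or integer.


TR = P*Q = (76 - 3Q)Q = 76Q - 3Q^2
MR = dTR/dQ = 76 - 6Q
Set MR = MC:
76 - 6Q = 28
48 = 6Q
Q* = 48/6 = 8

8


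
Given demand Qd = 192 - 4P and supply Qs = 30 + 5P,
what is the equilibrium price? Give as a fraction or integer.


At equilibrium, Qd = Qs.
192 - 4P = 30 + 5P
192 - 30 = 4P + 5P
162 = 9P
P* = 162/9 = 18

18


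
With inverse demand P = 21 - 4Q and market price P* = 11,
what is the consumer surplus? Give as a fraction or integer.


Maximum willingness to pay (at Q=0): P_max = 21
Quantity demanded at P* = 11:
Q* = (21 - 11)/4 = 5/2
CS = (1/2) * Q* * (P_max - P*)
CS = (1/2) * 5/2 * (21 - 11)
CS = (1/2) * 5/2 * 10 = 25/2

25/2


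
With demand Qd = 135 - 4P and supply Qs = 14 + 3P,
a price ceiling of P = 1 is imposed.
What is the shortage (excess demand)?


At P = 1:
Qd = 135 - 4*1 = 131
Qs = 14 + 3*1 = 17
Shortage = Qd - Qs = 131 - 17 = 114

114


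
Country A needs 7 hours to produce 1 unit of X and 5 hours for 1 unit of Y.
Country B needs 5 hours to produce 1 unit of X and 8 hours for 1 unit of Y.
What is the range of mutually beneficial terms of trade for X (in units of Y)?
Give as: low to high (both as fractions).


Opportunity cost of X for Country A = hours_X / hours_Y = 7/5 = 7/5 units of Y
Opportunity cost of X for Country B = hours_X / hours_Y = 5/8 = 5/8 units of Y
Terms of trade must be between the two opportunity costs.
Range: 5/8 to 7/5

5/8 to 7/5


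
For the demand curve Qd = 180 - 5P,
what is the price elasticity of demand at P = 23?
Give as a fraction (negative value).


dQ/dP = -5
At P = 23: Q = 180 - 5*23 = 65
E = (dQ/dP)(P/Q) = (-5)(23/65) = -23/13

-23/13


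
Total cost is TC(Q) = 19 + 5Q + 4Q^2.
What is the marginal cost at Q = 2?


MC = dTC/dQ = 5 + 2*4*Q
At Q = 2:
MC = 5 + 8*2
MC = 5 + 16 = 21

21


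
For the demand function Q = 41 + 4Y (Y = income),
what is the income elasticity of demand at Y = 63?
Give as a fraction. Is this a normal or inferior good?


dQ/dY = 4
At Y = 63: Q = 41 + 4*63 = 293
Ey = (dQ/dY)(Y/Q) = 4 * 63 / 293 = 252/293
Since Ey > 0, this is a normal good.

252/293 (normal good)


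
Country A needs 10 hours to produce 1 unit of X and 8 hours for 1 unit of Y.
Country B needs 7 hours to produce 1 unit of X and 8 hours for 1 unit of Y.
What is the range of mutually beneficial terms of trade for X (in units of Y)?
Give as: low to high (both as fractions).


Opportunity cost of X for Country A = hours_X / hours_Y = 10/8 = 5/4 units of Y
Opportunity cost of X for Country B = hours_X / hours_Y = 7/8 = 7/8 units of Y
Terms of trade must be between the two opportunity costs.
Range: 7/8 to 5/4

7/8 to 5/4


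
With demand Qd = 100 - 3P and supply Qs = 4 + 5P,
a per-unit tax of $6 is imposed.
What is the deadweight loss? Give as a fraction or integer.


Pre-tax equilibrium quantity: Q* = 64
Post-tax equilibrium quantity: Q_tax = 211/4
Reduction in quantity: Q* - Q_tax = 45/4
DWL = (1/2) * tax * (Q* - Q_tax)
DWL = (1/2) * 6 * 45/4 = 135/4

135/4


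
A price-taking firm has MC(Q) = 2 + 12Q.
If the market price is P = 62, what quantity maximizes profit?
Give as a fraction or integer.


In perfect competition, profit is maximized where P = MC.
62 = 2 + 12Q
60 = 12Q
Q* = 60/12 = 5

5


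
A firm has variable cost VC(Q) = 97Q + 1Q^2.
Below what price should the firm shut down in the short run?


AVC(Q) = VC(Q)/Q = 97 + 1Q
AVC is increasing in Q, so minimum AVC is at Q -> 0+.
Min AVC = 97
The firm should shut down if P < 97.

97


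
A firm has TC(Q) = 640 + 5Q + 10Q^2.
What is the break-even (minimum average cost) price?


AC(Q) = 640/Q + 5 + 10Q
To minimize: dAC/dQ = -640/Q^2 + 10 = 0
Q^2 = 640/10 = 64
Q* = 8
Min AC = 640/8 + 5 + 10*8
Min AC = 80 + 5 + 80 = 165

165


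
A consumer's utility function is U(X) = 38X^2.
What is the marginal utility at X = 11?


MU = dU/dX = 38*2*X^(2-1)
MU = 76*X^1
At X = 11:
MU = 76 * 11^1
MU = 76 * 11 = 836

836


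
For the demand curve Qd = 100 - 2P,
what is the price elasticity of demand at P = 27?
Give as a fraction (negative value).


dQ/dP = -2
At P = 27: Q = 100 - 2*27 = 46
E = (dQ/dP)(P/Q) = (-2)(27/46) = -27/23

-27/23


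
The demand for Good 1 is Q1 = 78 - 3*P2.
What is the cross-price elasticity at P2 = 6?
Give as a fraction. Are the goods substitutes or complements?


dQ1/dP2 = -3
At P2 = 6: Q1 = 78 - 3*6 = 60
Exy = (dQ1/dP2)(P2/Q1) = -3 * 6 / 60 = -3/10
Since Exy < 0, the goods are complements.

-3/10 (complements)


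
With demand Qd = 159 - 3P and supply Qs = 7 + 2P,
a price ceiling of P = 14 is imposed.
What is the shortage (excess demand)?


At P = 14:
Qd = 159 - 3*14 = 117
Qs = 7 + 2*14 = 35
Shortage = Qd - Qs = 117 - 35 = 82

82


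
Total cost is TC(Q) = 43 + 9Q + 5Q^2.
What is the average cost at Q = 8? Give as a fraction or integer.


TC(8) = 43 + 9*8 + 5*8^2
TC(8) = 43 + 72 + 320 = 435
AC = TC/Q = 435/8 = 435/8

435/8


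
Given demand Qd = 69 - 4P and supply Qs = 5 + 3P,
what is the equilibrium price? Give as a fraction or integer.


At equilibrium, Qd = Qs.
69 - 4P = 5 + 3P
69 - 5 = 4P + 3P
64 = 7P
P* = 64/7 = 64/7

64/7


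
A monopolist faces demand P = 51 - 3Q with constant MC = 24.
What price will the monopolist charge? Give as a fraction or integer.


MR = 51 - 6Q
Set MR = MC: 51 - 6Q = 24
Q* = 9/2
Substitute into demand:
P* = 51 - 3*9/2 = 75/2

75/2


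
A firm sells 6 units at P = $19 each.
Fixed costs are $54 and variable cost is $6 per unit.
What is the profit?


Total Revenue = P * Q = 19 * 6 = $114
Total Cost = FC + VC*Q = 54 + 6*6 = $90
Profit = TR - TC = 114 - 90 = $24

$24


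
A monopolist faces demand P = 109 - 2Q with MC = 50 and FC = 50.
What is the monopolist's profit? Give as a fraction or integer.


MR = MC: 109 - 4Q = 50
Q* = 59/4
P* = 109 - 2*59/4 = 159/2
Profit = (P* - MC)*Q* - FC
= (159/2 - 50)*59/4 - 50
= 59/2*59/4 - 50
= 3481/8 - 50 = 3081/8

3081/8


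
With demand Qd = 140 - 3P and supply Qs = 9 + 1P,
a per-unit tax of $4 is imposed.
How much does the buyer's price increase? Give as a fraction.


With a per-unit tax, the buyer's price increase depends on relative slopes.
Supply slope: d = 1, Demand slope: b = 3
Buyer's price increase = d * tax / (b + d)
= 1 * 4 / (3 + 1)
= 4 / 4 = 1

1


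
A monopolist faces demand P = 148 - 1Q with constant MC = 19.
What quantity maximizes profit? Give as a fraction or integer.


TR = P*Q = (148 - 1Q)Q = 148Q - 1Q^2
MR = dTR/dQ = 148 - 2Q
Set MR = MC:
148 - 2Q = 19
129 = 2Q
Q* = 129/2 = 129/2

129/2


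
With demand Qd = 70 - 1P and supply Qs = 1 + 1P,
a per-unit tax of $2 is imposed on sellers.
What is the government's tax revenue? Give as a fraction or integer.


With tax on sellers, new supply: Qs' = 1 + 1(P - 2)
= 1P - 1
New equilibrium quantity:
Q_new = 69/2
Tax revenue = tax * Q_new = 2 * 69/2 = 69

69


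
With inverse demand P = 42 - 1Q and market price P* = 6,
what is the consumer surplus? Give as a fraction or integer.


Maximum willingness to pay (at Q=0): P_max = 42
Quantity demanded at P* = 6:
Q* = (42 - 6)/1 = 36
CS = (1/2) * Q* * (P_max - P*)
CS = (1/2) * 36 * (42 - 6)
CS = (1/2) * 36 * 36 = 648

648


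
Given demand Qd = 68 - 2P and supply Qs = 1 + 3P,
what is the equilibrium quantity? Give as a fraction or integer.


First find equilibrium price:
68 - 2P = 1 + 3P
P* = 67/5 = 67/5
Then substitute into demand:
Q* = 68 - 2 * 67/5 = 206/5

206/5


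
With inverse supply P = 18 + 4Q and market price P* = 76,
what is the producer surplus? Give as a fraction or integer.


Minimum supply price (at Q=0): P_min = 18
Quantity supplied at P* = 76:
Q* = (76 - 18)/4 = 29/2
PS = (1/2) * Q* * (P* - P_min)
PS = (1/2) * 29/2 * (76 - 18)
PS = (1/2) * 29/2 * 58 = 841/2

841/2


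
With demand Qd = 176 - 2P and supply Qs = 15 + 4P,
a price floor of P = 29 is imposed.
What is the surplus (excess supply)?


At P = 29:
Qd = 176 - 2*29 = 118
Qs = 15 + 4*29 = 131
Surplus = Qs - Qd = 131 - 118 = 13

13


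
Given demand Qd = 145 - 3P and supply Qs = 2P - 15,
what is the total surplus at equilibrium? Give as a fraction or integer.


Find equilibrium: 145 - 3P = 2P - 15
145 + 15 = 5P
P* = 160/5 = 32
Q* = 2*32 - 15 = 49
Inverse demand: P = 145/3 - Q/3, so P_max = 145/3
Inverse supply: P = 15/2 + Q/2, so P_min = 15/2
CS = (1/2) * 49 * (145/3 - 32) = 2401/6
PS = (1/2) * 49 * (32 - 15/2) = 2401/4
TS = CS + PS = 2401/6 + 2401/4 = 12005/12

12005/12


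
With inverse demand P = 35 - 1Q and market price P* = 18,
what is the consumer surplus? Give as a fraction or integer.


Maximum willingness to pay (at Q=0): P_max = 35
Quantity demanded at P* = 18:
Q* = (35 - 18)/1 = 17
CS = (1/2) * Q* * (P_max - P*)
CS = (1/2) * 17 * (35 - 18)
CS = (1/2) * 17 * 17 = 289/2

289/2


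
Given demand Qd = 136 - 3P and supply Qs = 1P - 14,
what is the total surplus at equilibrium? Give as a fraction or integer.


Find equilibrium: 136 - 3P = 1P - 14
136 + 14 = 4P
P* = 150/4 = 75/2
Q* = 1*75/2 - 14 = 47/2
Inverse demand: P = 136/3 - Q/3, so P_max = 136/3
Inverse supply: P = 14 + Q/1, so P_min = 14
CS = (1/2) * 47/2 * (136/3 - 75/2) = 2209/24
PS = (1/2) * 47/2 * (75/2 - 14) = 2209/8
TS = CS + PS = 2209/24 + 2209/8 = 2209/6

2209/6


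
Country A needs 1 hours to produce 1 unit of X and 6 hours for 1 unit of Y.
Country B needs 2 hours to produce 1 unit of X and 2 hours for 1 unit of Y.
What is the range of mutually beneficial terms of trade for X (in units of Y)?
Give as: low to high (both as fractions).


Opportunity cost of X for Country A = hours_X / hours_Y = 1/6 = 1/6 units of Y
Opportunity cost of X for Country B = hours_X / hours_Y = 2/2 = 1 units of Y
Terms of trade must be between the two opportunity costs.
Range: 1/6 to 1

1/6 to 1


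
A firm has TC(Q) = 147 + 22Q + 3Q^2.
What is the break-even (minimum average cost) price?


AC(Q) = 147/Q + 22 + 3Q
To minimize: dAC/dQ = -147/Q^2 + 3 = 0
Q^2 = 147/3 = 49
Q* = 7
Min AC = 147/7 + 22 + 3*7
Min AC = 21 + 22 + 21 = 64

64


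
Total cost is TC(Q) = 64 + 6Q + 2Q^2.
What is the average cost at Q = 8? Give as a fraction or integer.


TC(8) = 64 + 6*8 + 2*8^2
TC(8) = 64 + 48 + 128 = 240
AC = TC/Q = 240/8 = 30

30


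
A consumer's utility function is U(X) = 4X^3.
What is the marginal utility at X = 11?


MU = dU/dX = 4*3*X^(3-1)
MU = 12*X^2
At X = 11:
MU = 12 * 11^2
MU = 12 * 121 = 1452

1452


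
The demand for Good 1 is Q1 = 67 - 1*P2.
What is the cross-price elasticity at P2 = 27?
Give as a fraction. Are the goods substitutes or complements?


dQ1/dP2 = -1
At P2 = 27: Q1 = 67 - 1*27 = 40
Exy = (dQ1/dP2)(P2/Q1) = -1 * 27 / 40 = -27/40
Since Exy < 0, the goods are complements.

-27/40 (complements)


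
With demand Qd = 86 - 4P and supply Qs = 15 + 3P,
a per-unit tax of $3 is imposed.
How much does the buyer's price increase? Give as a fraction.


With a per-unit tax, the buyer's price increase depends on relative slopes.
Supply slope: d = 3, Demand slope: b = 4
Buyer's price increase = d * tax / (b + d)
= 3 * 3 / (4 + 3)
= 9 / 7 = 9/7

9/7


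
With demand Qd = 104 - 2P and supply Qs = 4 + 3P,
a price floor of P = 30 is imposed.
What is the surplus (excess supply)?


At P = 30:
Qd = 104 - 2*30 = 44
Qs = 4 + 3*30 = 94
Surplus = Qs - Qd = 94 - 44 = 50

50


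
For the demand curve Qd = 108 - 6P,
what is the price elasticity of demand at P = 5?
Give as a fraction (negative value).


dQ/dP = -6
At P = 5: Q = 108 - 6*5 = 78
E = (dQ/dP)(P/Q) = (-6)(5/78) = -5/13

-5/13


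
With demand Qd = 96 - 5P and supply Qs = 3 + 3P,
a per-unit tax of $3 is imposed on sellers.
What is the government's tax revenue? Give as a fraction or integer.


With tax on sellers, new supply: Qs' = 3 + 3(P - 3)
= 3P - 6
New equilibrium quantity:
Q_new = 129/4
Tax revenue = tax * Q_new = 3 * 129/4 = 387/4

387/4


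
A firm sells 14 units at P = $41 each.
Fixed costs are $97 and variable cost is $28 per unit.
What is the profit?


Total Revenue = P * Q = 41 * 14 = $574
Total Cost = FC + VC*Q = 97 + 28*14 = $489
Profit = TR - TC = 574 - 489 = $85

$85


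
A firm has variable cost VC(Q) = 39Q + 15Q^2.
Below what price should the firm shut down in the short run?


AVC(Q) = VC(Q)/Q = 39 + 15Q
AVC is increasing in Q, so minimum AVC is at Q -> 0+.
Min AVC = 39
The firm should shut down if P < 39.

39


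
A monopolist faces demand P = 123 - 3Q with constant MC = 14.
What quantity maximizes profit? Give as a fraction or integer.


TR = P*Q = (123 - 3Q)Q = 123Q - 3Q^2
MR = dTR/dQ = 123 - 6Q
Set MR = MC:
123 - 6Q = 14
109 = 6Q
Q* = 109/6 = 109/6

109/6


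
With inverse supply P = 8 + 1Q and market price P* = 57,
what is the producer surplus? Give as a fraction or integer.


Minimum supply price (at Q=0): P_min = 8
Quantity supplied at P* = 57:
Q* = (57 - 8)/1 = 49
PS = (1/2) * Q* * (P* - P_min)
PS = (1/2) * 49 * (57 - 8)
PS = (1/2) * 49 * 49 = 2401/2

2401/2


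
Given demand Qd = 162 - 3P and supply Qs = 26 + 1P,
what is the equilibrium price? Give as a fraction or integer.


At equilibrium, Qd = Qs.
162 - 3P = 26 + 1P
162 - 26 = 3P + 1P
136 = 4P
P* = 136/4 = 34

34


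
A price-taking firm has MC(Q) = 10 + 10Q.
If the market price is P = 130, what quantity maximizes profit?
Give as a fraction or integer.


In perfect competition, profit is maximized where P = MC.
130 = 10 + 10Q
120 = 10Q
Q* = 120/10 = 12

12


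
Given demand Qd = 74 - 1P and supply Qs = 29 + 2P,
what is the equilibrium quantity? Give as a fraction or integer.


First find equilibrium price:
74 - 1P = 29 + 2P
P* = 45/3 = 15
Then substitute into demand:
Q* = 74 - 1 * 15 = 59

59


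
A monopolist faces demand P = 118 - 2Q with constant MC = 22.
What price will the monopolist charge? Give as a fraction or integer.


MR = 118 - 4Q
Set MR = MC: 118 - 4Q = 22
Q* = 24
Substitute into demand:
P* = 118 - 2*24 = 70

70


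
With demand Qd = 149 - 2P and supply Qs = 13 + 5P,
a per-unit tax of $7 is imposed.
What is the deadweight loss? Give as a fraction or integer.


Pre-tax equilibrium quantity: Q* = 771/7
Post-tax equilibrium quantity: Q_tax = 701/7
Reduction in quantity: Q* - Q_tax = 10
DWL = (1/2) * tax * (Q* - Q_tax)
DWL = (1/2) * 7 * 10 = 35

35


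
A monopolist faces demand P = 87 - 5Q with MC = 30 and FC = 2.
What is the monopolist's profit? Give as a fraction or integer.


MR = MC: 87 - 10Q = 30
Q* = 57/10
P* = 87 - 5*57/10 = 117/2
Profit = (P* - MC)*Q* - FC
= (117/2 - 30)*57/10 - 2
= 57/2*57/10 - 2
= 3249/20 - 2 = 3209/20

3209/20


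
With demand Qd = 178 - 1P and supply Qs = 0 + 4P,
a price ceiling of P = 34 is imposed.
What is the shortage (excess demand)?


At P = 34:
Qd = 178 - 1*34 = 144
Qs = 0 + 4*34 = 136
Shortage = Qd - Qs = 144 - 136 = 8

8


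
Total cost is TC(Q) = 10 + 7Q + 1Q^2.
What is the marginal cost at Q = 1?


MC = dTC/dQ = 7 + 2*1*Q
At Q = 1:
MC = 7 + 2*1
MC = 7 + 2 = 9

9


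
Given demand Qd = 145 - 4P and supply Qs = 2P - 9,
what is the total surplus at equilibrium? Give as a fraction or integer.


Find equilibrium: 145 - 4P = 2P - 9
145 + 9 = 6P
P* = 154/6 = 77/3
Q* = 2*77/3 - 9 = 127/3
Inverse demand: P = 145/4 - Q/4, so P_max = 145/4
Inverse supply: P = 9/2 + Q/2, so P_min = 9/2
CS = (1/2) * 127/3 * (145/4 - 77/3) = 16129/72
PS = (1/2) * 127/3 * (77/3 - 9/2) = 16129/36
TS = CS + PS = 16129/72 + 16129/36 = 16129/24

16129/24


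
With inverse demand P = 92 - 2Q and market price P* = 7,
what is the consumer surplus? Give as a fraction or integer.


Maximum willingness to pay (at Q=0): P_max = 92
Quantity demanded at P* = 7:
Q* = (92 - 7)/2 = 85/2
CS = (1/2) * Q* * (P_max - P*)
CS = (1/2) * 85/2 * (92 - 7)
CS = (1/2) * 85/2 * 85 = 7225/4

7225/4


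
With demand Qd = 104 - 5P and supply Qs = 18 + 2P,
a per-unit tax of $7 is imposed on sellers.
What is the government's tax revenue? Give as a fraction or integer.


With tax on sellers, new supply: Qs' = 18 + 2(P - 7)
= 4 + 2P
New equilibrium quantity:
Q_new = 228/7
Tax revenue = tax * Q_new = 7 * 228/7 = 228

228


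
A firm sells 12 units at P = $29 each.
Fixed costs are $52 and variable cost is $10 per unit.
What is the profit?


Total Revenue = P * Q = 29 * 12 = $348
Total Cost = FC + VC*Q = 52 + 10*12 = $172
Profit = TR - TC = 348 - 172 = $176

$176


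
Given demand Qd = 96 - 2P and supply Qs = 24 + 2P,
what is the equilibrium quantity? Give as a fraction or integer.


First find equilibrium price:
96 - 2P = 24 + 2P
P* = 72/4 = 18
Then substitute into demand:
Q* = 96 - 2 * 18 = 60

60


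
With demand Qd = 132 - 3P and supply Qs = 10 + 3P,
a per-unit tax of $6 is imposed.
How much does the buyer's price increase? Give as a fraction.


With a per-unit tax, the buyer's price increase depends on relative slopes.
Supply slope: d = 3, Demand slope: b = 3
Buyer's price increase = d * tax / (b + d)
= 3 * 6 / (3 + 3)
= 18 / 6 = 3

3


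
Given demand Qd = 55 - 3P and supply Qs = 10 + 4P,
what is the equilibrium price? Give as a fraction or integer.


At equilibrium, Qd = Qs.
55 - 3P = 10 + 4P
55 - 10 = 3P + 4P
45 = 7P
P* = 45/7 = 45/7

45/7


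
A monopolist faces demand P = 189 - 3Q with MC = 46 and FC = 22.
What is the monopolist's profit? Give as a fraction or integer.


MR = MC: 189 - 6Q = 46
Q* = 143/6
P* = 189 - 3*143/6 = 235/2
Profit = (P* - MC)*Q* - FC
= (235/2 - 46)*143/6 - 22
= 143/2*143/6 - 22
= 20449/12 - 22 = 20185/12

20185/12


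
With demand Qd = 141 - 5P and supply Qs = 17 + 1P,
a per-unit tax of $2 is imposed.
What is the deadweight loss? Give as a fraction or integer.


Pre-tax equilibrium quantity: Q* = 113/3
Post-tax equilibrium quantity: Q_tax = 36
Reduction in quantity: Q* - Q_tax = 5/3
DWL = (1/2) * tax * (Q* - Q_tax)
DWL = (1/2) * 2 * 5/3 = 5/3

5/3


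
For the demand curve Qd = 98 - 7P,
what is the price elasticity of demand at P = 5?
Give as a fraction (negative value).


dQ/dP = -7
At P = 5: Q = 98 - 7*5 = 63
E = (dQ/dP)(P/Q) = (-7)(5/63) = -5/9

-5/9


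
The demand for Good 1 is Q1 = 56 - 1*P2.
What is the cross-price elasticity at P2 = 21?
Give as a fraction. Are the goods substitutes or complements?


dQ1/dP2 = -1
At P2 = 21: Q1 = 56 - 1*21 = 35
Exy = (dQ1/dP2)(P2/Q1) = -1 * 21 / 35 = -3/5
Since Exy < 0, the goods are complements.

-3/5 (complements)


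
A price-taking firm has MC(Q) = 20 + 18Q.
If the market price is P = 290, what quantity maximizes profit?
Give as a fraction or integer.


In perfect competition, profit is maximized where P = MC.
290 = 20 + 18Q
270 = 18Q
Q* = 270/18 = 15

15


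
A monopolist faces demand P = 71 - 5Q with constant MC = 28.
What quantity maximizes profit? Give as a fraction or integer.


TR = P*Q = (71 - 5Q)Q = 71Q - 5Q^2
MR = dTR/dQ = 71 - 10Q
Set MR = MC:
71 - 10Q = 28
43 = 10Q
Q* = 43/10 = 43/10

43/10


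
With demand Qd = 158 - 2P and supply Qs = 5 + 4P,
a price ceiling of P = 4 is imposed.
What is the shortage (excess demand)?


At P = 4:
Qd = 158 - 2*4 = 150
Qs = 5 + 4*4 = 21
Shortage = Qd - Qs = 150 - 21 = 129

129


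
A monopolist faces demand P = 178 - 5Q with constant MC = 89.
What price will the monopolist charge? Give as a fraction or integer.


MR = 178 - 10Q
Set MR = MC: 178 - 10Q = 89
Q* = 89/10
Substitute into demand:
P* = 178 - 5*89/10 = 267/2

267/2


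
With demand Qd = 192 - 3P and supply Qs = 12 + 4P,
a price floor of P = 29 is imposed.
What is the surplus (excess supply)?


At P = 29:
Qd = 192 - 3*29 = 105
Qs = 12 + 4*29 = 128
Surplus = Qs - Qd = 128 - 105 = 23

23


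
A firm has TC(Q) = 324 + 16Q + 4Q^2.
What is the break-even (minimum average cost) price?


AC(Q) = 324/Q + 16 + 4Q
To minimize: dAC/dQ = -324/Q^2 + 4 = 0
Q^2 = 324/4 = 81
Q* = 9
Min AC = 324/9 + 16 + 4*9
Min AC = 36 + 16 + 36 = 88

88


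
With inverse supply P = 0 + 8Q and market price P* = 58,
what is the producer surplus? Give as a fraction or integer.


Minimum supply price (at Q=0): P_min = 0
Quantity supplied at P* = 58:
Q* = (58 - 0)/8 = 29/4
PS = (1/2) * Q* * (P* - P_min)
PS = (1/2) * 29/4 * (58 - 0)
PS = (1/2) * 29/4 * 58 = 841/4

841/4


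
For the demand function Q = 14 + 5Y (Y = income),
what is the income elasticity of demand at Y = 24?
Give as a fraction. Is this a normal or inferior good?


dQ/dY = 5
At Y = 24: Q = 14 + 5*24 = 134
Ey = (dQ/dY)(Y/Q) = 5 * 24 / 134 = 60/67
Since Ey > 0, this is a normal good.

60/67 (normal good)


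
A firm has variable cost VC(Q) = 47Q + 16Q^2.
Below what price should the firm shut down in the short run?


AVC(Q) = VC(Q)/Q = 47 + 16Q
AVC is increasing in Q, so minimum AVC is at Q -> 0+.
Min AVC = 47
The firm should shut down if P < 47.

47


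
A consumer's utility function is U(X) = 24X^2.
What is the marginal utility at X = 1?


MU = dU/dX = 24*2*X^(2-1)
MU = 48*X^1
At X = 1:
MU = 48 * 1^1
MU = 48 * 1 = 48

48


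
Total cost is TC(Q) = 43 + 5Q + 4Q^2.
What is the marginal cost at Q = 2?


MC = dTC/dQ = 5 + 2*4*Q
At Q = 2:
MC = 5 + 8*2
MC = 5 + 16 = 21

21


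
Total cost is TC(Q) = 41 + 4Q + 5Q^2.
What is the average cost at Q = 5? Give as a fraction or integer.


TC(5) = 41 + 4*5 + 5*5^2
TC(5) = 41 + 20 + 125 = 186
AC = TC/Q = 186/5 = 186/5

186/5


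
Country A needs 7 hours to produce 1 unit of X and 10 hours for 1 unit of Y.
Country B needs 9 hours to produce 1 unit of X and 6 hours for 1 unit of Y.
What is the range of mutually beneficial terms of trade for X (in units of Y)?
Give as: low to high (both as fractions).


Opportunity cost of X for Country A = hours_X / hours_Y = 7/10 = 7/10 units of Y
Opportunity cost of X for Country B = hours_X / hours_Y = 9/6 = 3/2 units of Y
Terms of trade must be between the two opportunity costs.
Range: 7/10 to 3/2

7/10 to 3/2


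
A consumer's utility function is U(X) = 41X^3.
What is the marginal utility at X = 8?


MU = dU/dX = 41*3*X^(3-1)
MU = 123*X^2
At X = 8:
MU = 123 * 8^2
MU = 123 * 64 = 7872

7872


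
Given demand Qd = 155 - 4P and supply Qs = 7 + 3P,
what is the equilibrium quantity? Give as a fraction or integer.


First find equilibrium price:
155 - 4P = 7 + 3P
P* = 148/7 = 148/7
Then substitute into demand:
Q* = 155 - 4 * 148/7 = 493/7

493/7


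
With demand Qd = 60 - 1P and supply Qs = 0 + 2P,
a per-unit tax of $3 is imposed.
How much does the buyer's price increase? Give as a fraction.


With a per-unit tax, the buyer's price increase depends on relative slopes.
Supply slope: d = 2, Demand slope: b = 1
Buyer's price increase = d * tax / (b + d)
= 2 * 3 / (1 + 2)
= 6 / 3 = 2

2


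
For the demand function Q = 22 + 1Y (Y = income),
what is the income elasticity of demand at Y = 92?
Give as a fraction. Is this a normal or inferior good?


dQ/dY = 1
At Y = 92: Q = 22 + 1*92 = 114
Ey = (dQ/dY)(Y/Q) = 1 * 92 / 114 = 46/57
Since Ey > 0, this is a normal good.

46/57 (normal good)


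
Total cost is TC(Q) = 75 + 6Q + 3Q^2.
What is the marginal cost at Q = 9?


MC = dTC/dQ = 6 + 2*3*Q
At Q = 9:
MC = 6 + 6*9
MC = 6 + 54 = 60

60


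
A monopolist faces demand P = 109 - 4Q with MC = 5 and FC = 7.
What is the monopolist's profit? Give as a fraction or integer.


MR = MC: 109 - 8Q = 5
Q* = 13
P* = 109 - 4*13 = 57
Profit = (P* - MC)*Q* - FC
= (57 - 5)*13 - 7
= 52*13 - 7
= 676 - 7 = 669

669


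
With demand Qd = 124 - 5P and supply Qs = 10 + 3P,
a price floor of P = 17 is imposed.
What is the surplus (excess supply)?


At P = 17:
Qd = 124 - 5*17 = 39
Qs = 10 + 3*17 = 61
Surplus = Qs - Qd = 61 - 39 = 22

22


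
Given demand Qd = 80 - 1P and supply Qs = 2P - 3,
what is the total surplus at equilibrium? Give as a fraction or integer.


Find equilibrium: 80 - 1P = 2P - 3
80 + 3 = 3P
P* = 83/3 = 83/3
Q* = 2*83/3 - 3 = 157/3
Inverse demand: P = 80 - Q/1, so P_max = 80
Inverse supply: P = 3/2 + Q/2, so P_min = 3/2
CS = (1/2) * 157/3 * (80 - 83/3) = 24649/18
PS = (1/2) * 157/3 * (83/3 - 3/2) = 24649/36
TS = CS + PS = 24649/18 + 24649/36 = 24649/12

24649/12


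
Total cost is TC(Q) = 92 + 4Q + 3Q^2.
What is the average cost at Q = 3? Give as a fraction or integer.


TC(3) = 92 + 4*3 + 3*3^2
TC(3) = 92 + 12 + 27 = 131
AC = TC/Q = 131/3 = 131/3

131/3


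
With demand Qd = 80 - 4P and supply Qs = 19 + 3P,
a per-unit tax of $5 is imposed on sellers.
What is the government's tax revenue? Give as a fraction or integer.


With tax on sellers, new supply: Qs' = 19 + 3(P - 5)
= 4 + 3P
New equilibrium quantity:
Q_new = 256/7
Tax revenue = tax * Q_new = 5 * 256/7 = 1280/7

1280/7


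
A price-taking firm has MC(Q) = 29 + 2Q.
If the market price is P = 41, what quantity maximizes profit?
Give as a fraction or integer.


In perfect competition, profit is maximized where P = MC.
41 = 29 + 2Q
12 = 2Q
Q* = 12/2 = 6

6


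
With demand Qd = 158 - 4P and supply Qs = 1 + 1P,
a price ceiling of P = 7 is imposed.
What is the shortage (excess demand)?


At P = 7:
Qd = 158 - 4*7 = 130
Qs = 1 + 1*7 = 8
Shortage = Qd - Qs = 130 - 8 = 122

122


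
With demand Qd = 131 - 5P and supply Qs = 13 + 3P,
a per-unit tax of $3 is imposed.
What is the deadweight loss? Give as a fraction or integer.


Pre-tax equilibrium quantity: Q* = 229/4
Post-tax equilibrium quantity: Q_tax = 413/8
Reduction in quantity: Q* - Q_tax = 45/8
DWL = (1/2) * tax * (Q* - Q_tax)
DWL = (1/2) * 3 * 45/8 = 135/16

135/16


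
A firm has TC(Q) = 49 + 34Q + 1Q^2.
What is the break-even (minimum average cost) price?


AC(Q) = 49/Q + 34 + 1Q
To minimize: dAC/dQ = -49/Q^2 + 1 = 0
Q^2 = 49/1 = 49
Q* = 7
Min AC = 49/7 + 34 + 1*7
Min AC = 7 + 34 + 7 = 48

48


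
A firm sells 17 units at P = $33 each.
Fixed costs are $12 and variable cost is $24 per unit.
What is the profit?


Total Revenue = P * Q = 33 * 17 = $561
Total Cost = FC + VC*Q = 12 + 24*17 = $420
Profit = TR - TC = 561 - 420 = $141

$141


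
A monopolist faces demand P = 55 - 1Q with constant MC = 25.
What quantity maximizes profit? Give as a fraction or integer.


TR = P*Q = (55 - 1Q)Q = 55Q - 1Q^2
MR = dTR/dQ = 55 - 2Q
Set MR = MC:
55 - 2Q = 25
30 = 2Q
Q* = 30/2 = 15

15


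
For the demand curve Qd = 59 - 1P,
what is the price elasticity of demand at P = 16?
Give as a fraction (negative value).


dQ/dP = -1
At P = 16: Q = 59 - 1*16 = 43
E = (dQ/dP)(P/Q) = (-1)(16/43) = -16/43

-16/43


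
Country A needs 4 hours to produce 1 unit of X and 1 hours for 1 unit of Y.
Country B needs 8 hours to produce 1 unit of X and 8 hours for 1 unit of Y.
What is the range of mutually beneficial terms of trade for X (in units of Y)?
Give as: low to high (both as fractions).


Opportunity cost of X for Country A = hours_X / hours_Y = 4/1 = 4 units of Y
Opportunity cost of X for Country B = hours_X / hours_Y = 8/8 = 1 units of Y
Terms of trade must be between the two opportunity costs.
Range: 1 to 4

1 to 4


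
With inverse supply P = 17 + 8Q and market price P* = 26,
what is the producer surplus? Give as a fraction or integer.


Minimum supply price (at Q=0): P_min = 17
Quantity supplied at P* = 26:
Q* = (26 - 17)/8 = 9/8
PS = (1/2) * Q* * (P* - P_min)
PS = (1/2) * 9/8 * (26 - 17)
PS = (1/2) * 9/8 * 9 = 81/16

81/16


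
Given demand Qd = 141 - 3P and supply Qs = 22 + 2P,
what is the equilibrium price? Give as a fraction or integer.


At equilibrium, Qd = Qs.
141 - 3P = 22 + 2P
141 - 22 = 3P + 2P
119 = 5P
P* = 119/5 = 119/5

119/5


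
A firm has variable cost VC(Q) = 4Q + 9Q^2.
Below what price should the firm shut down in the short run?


AVC(Q) = VC(Q)/Q = 4 + 9Q
AVC is increasing in Q, so minimum AVC is at Q -> 0+.
Min AVC = 4
The firm should shut down if P < 4.

4


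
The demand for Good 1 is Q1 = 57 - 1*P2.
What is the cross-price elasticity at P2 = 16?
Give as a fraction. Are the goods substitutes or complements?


dQ1/dP2 = -1
At P2 = 16: Q1 = 57 - 1*16 = 41
Exy = (dQ1/dP2)(P2/Q1) = -1 * 16 / 41 = -16/41
Since Exy < 0, the goods are complements.

-16/41 (complements)


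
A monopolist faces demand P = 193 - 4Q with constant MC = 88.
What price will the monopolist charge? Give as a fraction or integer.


MR = 193 - 8Q
Set MR = MC: 193 - 8Q = 88
Q* = 105/8
Substitute into demand:
P* = 193 - 4*105/8 = 281/2

281/2


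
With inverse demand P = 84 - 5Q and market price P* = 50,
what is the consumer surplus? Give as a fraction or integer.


Maximum willingness to pay (at Q=0): P_max = 84
Quantity demanded at P* = 50:
Q* = (84 - 50)/5 = 34/5
CS = (1/2) * Q* * (P_max - P*)
CS = (1/2) * 34/5 * (84 - 50)
CS = (1/2) * 34/5 * 34 = 578/5

578/5


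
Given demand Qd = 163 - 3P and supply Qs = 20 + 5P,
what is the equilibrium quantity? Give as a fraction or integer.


First find equilibrium price:
163 - 3P = 20 + 5P
P* = 143/8 = 143/8
Then substitute into demand:
Q* = 163 - 3 * 143/8 = 875/8

875/8


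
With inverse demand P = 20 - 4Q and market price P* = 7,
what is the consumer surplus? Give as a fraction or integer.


Maximum willingness to pay (at Q=0): P_max = 20
Quantity demanded at P* = 7:
Q* = (20 - 7)/4 = 13/4
CS = (1/2) * Q* * (P_max - P*)
CS = (1/2) * 13/4 * (20 - 7)
CS = (1/2) * 13/4 * 13 = 169/8

169/8


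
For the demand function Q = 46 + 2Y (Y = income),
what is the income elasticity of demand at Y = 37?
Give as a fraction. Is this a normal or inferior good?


dQ/dY = 2
At Y = 37: Q = 46 + 2*37 = 120
Ey = (dQ/dY)(Y/Q) = 2 * 37 / 120 = 37/60
Since Ey > 0, this is a normal good.

37/60 (normal good)


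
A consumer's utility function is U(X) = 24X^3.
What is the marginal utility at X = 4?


MU = dU/dX = 24*3*X^(3-1)
MU = 72*X^2
At X = 4:
MU = 72 * 4^2
MU = 72 * 16 = 1152

1152


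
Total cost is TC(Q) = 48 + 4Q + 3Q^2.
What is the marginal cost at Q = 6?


MC = dTC/dQ = 4 + 2*3*Q
At Q = 6:
MC = 4 + 6*6
MC = 4 + 36 = 40

40
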